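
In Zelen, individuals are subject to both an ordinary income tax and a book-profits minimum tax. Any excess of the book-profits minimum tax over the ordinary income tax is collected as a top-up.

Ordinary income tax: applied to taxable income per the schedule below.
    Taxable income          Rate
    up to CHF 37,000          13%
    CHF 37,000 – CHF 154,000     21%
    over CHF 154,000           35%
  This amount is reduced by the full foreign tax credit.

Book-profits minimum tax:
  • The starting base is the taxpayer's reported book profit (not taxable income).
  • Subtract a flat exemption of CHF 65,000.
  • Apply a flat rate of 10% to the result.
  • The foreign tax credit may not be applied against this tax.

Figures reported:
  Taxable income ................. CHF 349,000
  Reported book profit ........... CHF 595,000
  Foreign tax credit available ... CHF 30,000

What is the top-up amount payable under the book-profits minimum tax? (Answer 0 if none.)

Ordinary income tax:
  CHF 37,000 × 13% = CHF 4,810
  CHF 117,000 × 21% = CHF 24,570
  CHF 195,000 × 35% = CHF 68,250
  → CHF 97,630
  Less foreign tax credit CHF 30,000 → CHF 67,630

Book-profits minimum tax:
  Base (reported book profit): CHF 595,000
  Less exemption CHF 65,000 → base CHF 530,000
  CHF 530,000 × 10% = CHF 53,000

CHF 53,000 ≤ CHF 67,630, so no add-on is due.

CHF 0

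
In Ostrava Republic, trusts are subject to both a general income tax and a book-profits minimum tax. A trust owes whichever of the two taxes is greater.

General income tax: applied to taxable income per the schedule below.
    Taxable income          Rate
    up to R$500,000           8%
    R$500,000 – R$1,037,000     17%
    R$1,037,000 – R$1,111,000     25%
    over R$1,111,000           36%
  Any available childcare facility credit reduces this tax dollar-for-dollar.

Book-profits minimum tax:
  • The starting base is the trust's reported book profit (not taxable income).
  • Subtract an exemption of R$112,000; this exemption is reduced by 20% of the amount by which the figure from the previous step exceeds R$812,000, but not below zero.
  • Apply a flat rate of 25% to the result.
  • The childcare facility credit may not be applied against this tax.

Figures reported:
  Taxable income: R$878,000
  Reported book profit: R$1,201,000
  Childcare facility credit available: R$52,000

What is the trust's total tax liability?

General income tax:
  R$500,000 × 8% = R$40,000
  R$378,000 × 17% = R$64,260
  → R$104,260
  Less childcare facility credit R$52,000 → R$52,260

Book-profits minimum tax:
  Base (reported book profit): R$1,201,000
  Exemption: R$112,000 − 20% × (R$1,201,000 − R$812,000) = R$112,000 − R$77,800 = R$34,200
  Base: R$1,201,000 − R$34,200 = R$1,166,800
  R$1,166,800 × 25% = R$291,700

R$291,700 > R$52,260, so the book-profits minimum tax is the binding amount.

R$291,700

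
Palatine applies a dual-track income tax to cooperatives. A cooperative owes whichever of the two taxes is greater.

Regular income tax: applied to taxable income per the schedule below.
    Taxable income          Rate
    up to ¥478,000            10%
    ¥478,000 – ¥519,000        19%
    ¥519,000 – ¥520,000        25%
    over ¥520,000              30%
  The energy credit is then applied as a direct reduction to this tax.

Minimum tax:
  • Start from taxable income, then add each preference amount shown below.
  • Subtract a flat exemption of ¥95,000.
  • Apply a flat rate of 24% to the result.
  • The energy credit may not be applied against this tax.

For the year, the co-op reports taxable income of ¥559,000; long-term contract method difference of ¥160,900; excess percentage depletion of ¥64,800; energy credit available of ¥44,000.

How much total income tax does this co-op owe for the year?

¥165,528

Regular income tax:
  ¥478,000 × 10% = ¥47,800
  ¥41,000 × 19% = ¥7,790
  ¥1,000 × 25% = ¥250
  ¥39,000 × 30% = ¥11,700
  → ¥67,540
  Less energy credit ¥44,000 → ¥23,540

Minimum tax:
  Adjusted income: ¥559,000 + ¥160,900 + ¥64,800 = ¥784,700
  Less exemption ¥95,000 → base ¥689,700
  ¥689,700 × 24% = ¥165,528

¥165,528 > ¥23,540, so the minimum tax is the binding amount.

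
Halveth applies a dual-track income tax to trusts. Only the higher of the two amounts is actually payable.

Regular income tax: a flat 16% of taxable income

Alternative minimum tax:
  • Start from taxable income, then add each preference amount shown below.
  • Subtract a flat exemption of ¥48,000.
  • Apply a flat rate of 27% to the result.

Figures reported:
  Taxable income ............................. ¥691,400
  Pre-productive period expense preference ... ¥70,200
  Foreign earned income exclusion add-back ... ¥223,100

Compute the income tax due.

Regular income tax:
  ¥691,400 × 16% = ¥110,624

Alternative minimum tax:
  Adjusted income: ¥691,400 + ¥70,200 + ¥223,100 = ¥984,700
  Less exemption ¥48,000 → base ¥936,700
  ¥936,700 × 27% = ¥252,909

¥252,909 > ¥110,624, so the alternative minimum tax is the binding amount.

¥252,909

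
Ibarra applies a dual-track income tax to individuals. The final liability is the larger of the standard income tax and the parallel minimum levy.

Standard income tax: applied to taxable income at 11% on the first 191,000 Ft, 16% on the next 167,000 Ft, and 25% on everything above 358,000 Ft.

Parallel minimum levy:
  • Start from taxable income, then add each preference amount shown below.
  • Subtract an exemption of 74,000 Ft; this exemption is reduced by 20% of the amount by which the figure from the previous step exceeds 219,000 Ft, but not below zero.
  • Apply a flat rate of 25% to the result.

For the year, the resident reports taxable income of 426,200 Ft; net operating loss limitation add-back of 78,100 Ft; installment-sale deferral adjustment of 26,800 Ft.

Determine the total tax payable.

129,880 Ft

Parallel minimum levy:
  Adjusted income: 426,200 Ft + 78,100 Ft + 26,800 Ft = 531,100 Ft
  Exemption: 74,000 Ft − 20% × (531,100 Ft − 219,000 Ft) = 74,000 Ft − 62,420 Ft = 11,580 Ft
  Base: 531,100 Ft − 11,580 Ft = 519,520 Ft
  519,520 Ft × 25% = 129,880 Ft

Standard income tax:
  191,000 Ft × 11% = 21,010 Ft
  167,000 Ft × 16% = 26,720 Ft
  68,200 Ft × 25% = 17,050 Ft
  → 64,780 Ft

129,880 Ft > 64,780 Ft, so the parallel minimum levy is the binding amount.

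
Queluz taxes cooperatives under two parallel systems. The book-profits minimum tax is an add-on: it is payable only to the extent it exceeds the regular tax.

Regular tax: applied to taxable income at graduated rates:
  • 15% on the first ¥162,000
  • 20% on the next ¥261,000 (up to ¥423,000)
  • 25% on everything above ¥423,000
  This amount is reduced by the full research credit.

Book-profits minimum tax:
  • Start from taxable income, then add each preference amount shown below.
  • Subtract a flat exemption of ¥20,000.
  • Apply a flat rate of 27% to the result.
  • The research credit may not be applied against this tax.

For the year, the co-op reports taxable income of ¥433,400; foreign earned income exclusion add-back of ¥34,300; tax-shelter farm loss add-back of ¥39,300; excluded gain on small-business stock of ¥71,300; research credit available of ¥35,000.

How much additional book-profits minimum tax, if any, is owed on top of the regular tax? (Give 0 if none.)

¥106,641

Regular tax:
  ¥162,000 × 15% = ¥24,300
  ¥261,000 × 20% = ¥52,200
  ¥10,400 × 25% = ¥2,600
  → ¥79,100
  Less research credit ¥35,000 → ¥44,100

Book-profits minimum tax:
  Adjusted income: ¥433,400 + ¥34,300 + ¥39,300 + ¥71,300 = ¥578,300
  Less exemption ¥20,000 → base ¥558,300
  ¥558,300 × 27% = ¥150,741

Excess of book-profits minimum tax over regular tax: ¥150,741 − ¥44,100 = ¥106,641.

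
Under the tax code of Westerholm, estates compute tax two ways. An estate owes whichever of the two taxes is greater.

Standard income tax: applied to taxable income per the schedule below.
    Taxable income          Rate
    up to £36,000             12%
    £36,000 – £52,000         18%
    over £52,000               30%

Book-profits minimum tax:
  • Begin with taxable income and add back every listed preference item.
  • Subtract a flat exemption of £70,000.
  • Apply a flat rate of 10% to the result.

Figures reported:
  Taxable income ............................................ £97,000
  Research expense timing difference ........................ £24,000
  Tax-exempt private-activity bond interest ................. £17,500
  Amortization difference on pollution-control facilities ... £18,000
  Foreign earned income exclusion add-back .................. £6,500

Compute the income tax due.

Book-profits minimum tax:
  Adjusted income: £97,000 + £24,000 + £17,500 + £18,000 + £6,500 = £163,000
  Less exemption £70,000 → base £93,000
  £93,000 × 10% = £9,300

Standard income tax:
  £36,000 × 12% = £4,320
  £16,000 × 18% = £2,880
  £45,000 × 30% = £13,500
  → £20,700

£20,700 > £9,300, so the standard income tax governs.

£20,700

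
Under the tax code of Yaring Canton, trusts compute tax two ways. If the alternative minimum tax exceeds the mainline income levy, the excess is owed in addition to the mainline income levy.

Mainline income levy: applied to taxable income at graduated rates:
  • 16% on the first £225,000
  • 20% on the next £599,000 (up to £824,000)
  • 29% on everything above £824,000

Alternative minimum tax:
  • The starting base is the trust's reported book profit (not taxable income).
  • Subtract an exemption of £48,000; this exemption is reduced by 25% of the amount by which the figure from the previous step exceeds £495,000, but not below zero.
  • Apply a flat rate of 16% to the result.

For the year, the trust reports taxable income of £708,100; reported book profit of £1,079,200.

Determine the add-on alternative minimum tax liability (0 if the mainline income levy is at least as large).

£40,052

Mainline income levy:
  £225,000 × 16% = £36,000
  £483,100 × 20% = £96,620
  → £132,620

Alternative minimum tax:
  Base (reported book profit): £1,079,200
  Exemption: 25% × (£1,079,200 − £495,000) = £146,050 ≥ £48,000, so the exemption is fully phased out
  Base: £1,079,200 − £0 = £1,079,200
  £1,079,200 × 16% = £172,672

Excess of alternative minimum tax over mainline income levy: £172,672 − £132,620 = £40,052.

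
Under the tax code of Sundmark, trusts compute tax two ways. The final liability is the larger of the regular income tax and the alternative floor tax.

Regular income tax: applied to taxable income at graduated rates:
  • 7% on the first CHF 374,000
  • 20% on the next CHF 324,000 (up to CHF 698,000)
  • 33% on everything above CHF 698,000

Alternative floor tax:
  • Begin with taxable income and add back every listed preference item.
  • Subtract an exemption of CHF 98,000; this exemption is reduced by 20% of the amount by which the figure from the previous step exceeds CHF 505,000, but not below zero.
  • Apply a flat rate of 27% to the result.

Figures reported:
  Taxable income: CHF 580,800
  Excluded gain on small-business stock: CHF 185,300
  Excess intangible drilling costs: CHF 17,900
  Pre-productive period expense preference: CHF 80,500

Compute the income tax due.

Regular income tax:
  CHF 374,000 × 7% = CHF 26,180
  CHF 206,800 × 20% = CHF 41,360
  → CHF 67,540

Alternative floor tax:
  Adjusted income: CHF 580,800 + CHF 185,300 + CHF 17,900 + CHF 80,500 = CHF 864,500
  Exemption: CHF 98,000 − 20% × (CHF 864,500 − CHF 505,000) = CHF 98,000 − CHF 71,900 = CHF 26,100
  Base: CHF 864,500 − CHF 26,100 = CHF 838,400
  CHF 838,400 × 27% = CHF 226,368

CHF 226,368 > CHF 67,540, so the alternative floor tax is the binding amount.

CHF 226,368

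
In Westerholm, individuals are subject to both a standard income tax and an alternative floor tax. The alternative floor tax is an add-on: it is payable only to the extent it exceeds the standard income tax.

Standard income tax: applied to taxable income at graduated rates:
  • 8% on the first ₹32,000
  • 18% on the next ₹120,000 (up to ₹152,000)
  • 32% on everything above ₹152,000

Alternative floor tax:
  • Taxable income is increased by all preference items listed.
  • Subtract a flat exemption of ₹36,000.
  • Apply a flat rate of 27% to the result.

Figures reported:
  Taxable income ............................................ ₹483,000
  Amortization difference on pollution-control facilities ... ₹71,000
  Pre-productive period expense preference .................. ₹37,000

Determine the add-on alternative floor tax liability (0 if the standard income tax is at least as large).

₹19,770

Standard income tax:
  ₹32,000 × 8% = ₹2,560
  ₹120,000 × 18% = ₹21,600
  ₹331,000 × 32% = ₹105,920
  → ₹130,080

Alternative floor tax:
  Adjusted income: ₹483,000 + ₹71,000 + ₹37,000 = ₹591,000
  Less exemption ₹36,000 → base ₹555,000
  ₹555,000 × 27% = ₹149,850

Excess of alternative floor tax over standard income tax: ₹149,850 − ₹130,080 = ₹19,770.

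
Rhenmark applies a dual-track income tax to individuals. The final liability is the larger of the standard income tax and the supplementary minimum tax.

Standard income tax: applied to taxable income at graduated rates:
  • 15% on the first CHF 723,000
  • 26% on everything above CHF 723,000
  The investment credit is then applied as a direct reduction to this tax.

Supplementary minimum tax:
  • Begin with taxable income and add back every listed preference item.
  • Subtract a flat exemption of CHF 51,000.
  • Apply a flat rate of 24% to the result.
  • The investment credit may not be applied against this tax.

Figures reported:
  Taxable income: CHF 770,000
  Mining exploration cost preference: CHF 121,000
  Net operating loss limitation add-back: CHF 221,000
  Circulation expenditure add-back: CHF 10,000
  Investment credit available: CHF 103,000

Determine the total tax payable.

Standard income tax:
  CHF 723,000 × 15% = CHF 108,450
  CHF 47,000 × 26% = CHF 12,220
  → CHF 120,670
  Less investment credit CHF 103,000 → CHF 17,670

Supplementary minimum tax:
  Adjusted income: CHF 770,000 + CHF 121,000 + CHF 221,000 + CHF 10,000 = CHF 1,122,000
  Less exemption CHF 51,000 → base CHF 1,071,000
  CHF 1,071,000 × 24% = CHF 257,040

CHF 257,040 > CHF 17,670, so the supplementary minimum tax is the binding amount.

CHF 257,040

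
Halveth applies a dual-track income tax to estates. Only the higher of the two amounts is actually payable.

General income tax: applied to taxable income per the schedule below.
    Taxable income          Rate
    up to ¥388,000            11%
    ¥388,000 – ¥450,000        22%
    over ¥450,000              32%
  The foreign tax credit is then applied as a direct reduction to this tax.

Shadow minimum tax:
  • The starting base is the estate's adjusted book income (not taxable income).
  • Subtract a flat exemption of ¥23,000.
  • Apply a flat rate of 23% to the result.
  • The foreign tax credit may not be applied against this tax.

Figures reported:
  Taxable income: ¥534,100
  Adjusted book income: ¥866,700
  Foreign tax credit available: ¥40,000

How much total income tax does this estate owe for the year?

¥194,051

General income tax:
  ¥388,000 × 11% = ¥42,680
  ¥62,000 × 22% = ¥13,640
  ¥84,100 × 32% = ¥26,912
  → ¥83,232
  Less foreign tax credit ¥40,000 → ¥43,232

Shadow minimum tax:
  Base (adjusted book income): ¥866,700
  Less exemption ¥23,000 → base ¥843,700
  ¥843,700 × 23% = ¥194,051

¥194,051 > ¥43,232, so the shadow minimum tax is the binding amount.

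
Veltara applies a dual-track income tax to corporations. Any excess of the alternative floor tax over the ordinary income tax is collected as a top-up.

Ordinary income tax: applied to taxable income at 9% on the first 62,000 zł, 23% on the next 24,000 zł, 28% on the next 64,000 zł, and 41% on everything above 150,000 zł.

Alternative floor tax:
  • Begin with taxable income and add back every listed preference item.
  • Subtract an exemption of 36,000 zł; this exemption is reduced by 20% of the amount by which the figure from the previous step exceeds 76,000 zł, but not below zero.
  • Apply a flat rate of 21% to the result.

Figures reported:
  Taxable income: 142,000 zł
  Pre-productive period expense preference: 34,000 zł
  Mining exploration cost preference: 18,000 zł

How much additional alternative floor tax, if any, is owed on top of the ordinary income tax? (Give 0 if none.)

Alternative floor tax:
  Adjusted income: 142,000 zł + 34,000 zł + 18,000 zł = 194,000 zł
  Exemption: 36,000 zł − 20% × (194,000 zł − 76,000 zł) = 36,000 zł − 23,600 zł = 12,400 zł
  Base: 194,000 zł − 12,400 zł = 181,600 zł
  181,600 zł × 21% = 38,136 zł

Ordinary income tax:
  62,000 zł × 9% = 5,580 zł
  24,000 zł × 23% = 5,520 zł
  56,000 zł × 28% = 15,680 zł
  → 26,780 zł

Excess of alternative floor tax over ordinary income tax: 38,136 zł − 26,780 zł = 11,356 zł.

11,356 zł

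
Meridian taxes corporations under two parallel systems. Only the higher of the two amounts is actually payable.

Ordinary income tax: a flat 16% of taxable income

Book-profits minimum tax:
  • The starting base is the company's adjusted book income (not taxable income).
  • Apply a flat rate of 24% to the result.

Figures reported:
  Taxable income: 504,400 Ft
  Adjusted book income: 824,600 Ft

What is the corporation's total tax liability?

Ordinary income tax:
  504,400 Ft × 16% = 80,704 Ft

Book-profits minimum tax:
  Base (adjusted book income): 824,600 Ft
  824,600 Ft × 24% = 197,904 Ft

197,904 Ft > 80,704 Ft, so the book-profits minimum tax is the binding amount.

197,904 Ft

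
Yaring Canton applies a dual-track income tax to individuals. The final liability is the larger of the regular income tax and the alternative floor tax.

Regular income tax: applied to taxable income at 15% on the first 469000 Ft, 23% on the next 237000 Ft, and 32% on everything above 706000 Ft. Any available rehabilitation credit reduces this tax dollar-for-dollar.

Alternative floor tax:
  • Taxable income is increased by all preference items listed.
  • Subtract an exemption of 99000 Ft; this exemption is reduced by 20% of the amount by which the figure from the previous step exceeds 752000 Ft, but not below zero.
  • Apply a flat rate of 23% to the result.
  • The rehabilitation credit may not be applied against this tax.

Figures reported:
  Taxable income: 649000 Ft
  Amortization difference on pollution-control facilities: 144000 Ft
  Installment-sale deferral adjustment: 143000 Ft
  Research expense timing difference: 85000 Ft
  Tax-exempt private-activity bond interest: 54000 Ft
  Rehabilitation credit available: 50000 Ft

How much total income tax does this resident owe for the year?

239338 Ft

Alternative floor tax:
  Adjusted income: 649000 Ft + 144000 Ft + 143000 Ft + 85000 Ft + 54000 Ft = 1075000 Ft
  Exemption: 99000 Ft − 20% × (1075000 Ft − 752000 Ft) = 99000 Ft − 64600 Ft = 34400 Ft
  Base: 1075000 Ft − 34400 Ft = 1040600 Ft
  1040600 Ft × 23% = 239338 Ft

Regular income tax:
  469000 Ft × 15% = 70350 Ft
  180000 Ft × 23% = 41400 Ft
  → 111750 Ft
  Less rehabilitation credit 50000 Ft → 61750 Ft

239338 Ft > 61750 Ft, so the alternative floor tax is the binding amount.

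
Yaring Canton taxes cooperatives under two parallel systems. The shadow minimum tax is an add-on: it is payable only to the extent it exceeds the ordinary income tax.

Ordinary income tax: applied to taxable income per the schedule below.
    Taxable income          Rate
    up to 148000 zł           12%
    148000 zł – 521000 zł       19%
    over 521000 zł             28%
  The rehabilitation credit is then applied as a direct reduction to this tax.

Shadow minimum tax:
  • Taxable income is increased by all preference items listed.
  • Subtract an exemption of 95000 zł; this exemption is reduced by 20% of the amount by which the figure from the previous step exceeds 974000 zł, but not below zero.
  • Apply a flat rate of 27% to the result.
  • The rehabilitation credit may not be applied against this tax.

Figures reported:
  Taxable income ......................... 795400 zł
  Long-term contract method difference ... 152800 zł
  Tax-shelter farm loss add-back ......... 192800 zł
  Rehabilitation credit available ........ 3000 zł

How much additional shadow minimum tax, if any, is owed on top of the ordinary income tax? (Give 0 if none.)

128976 zł

Shadow minimum tax:
  Adjusted income: 795400 zł + 152800 zł + 192800 zł = 1141000 zł
  Exemption: 95000 zł − 20% × (1141000 zł − 974000 zł) = 95000 zł − 33400 zł = 61600 zł
  Base: 1141000 zł − 61600 zł = 1079400 zł
  1079400 zł × 27% = 291438 zł

Ordinary income tax:
  148000 zł × 12% = 17760 zł
  373000 zł × 19% = 70870 zł
  274400 zł × 28% = 76832 zł
  → 165462 zł
  Less rehabilitation credit 3000 zł → 162462 zł

Excess of shadow minimum tax over ordinary income tax: 291438 zł − 162462 zł = 128976 zł.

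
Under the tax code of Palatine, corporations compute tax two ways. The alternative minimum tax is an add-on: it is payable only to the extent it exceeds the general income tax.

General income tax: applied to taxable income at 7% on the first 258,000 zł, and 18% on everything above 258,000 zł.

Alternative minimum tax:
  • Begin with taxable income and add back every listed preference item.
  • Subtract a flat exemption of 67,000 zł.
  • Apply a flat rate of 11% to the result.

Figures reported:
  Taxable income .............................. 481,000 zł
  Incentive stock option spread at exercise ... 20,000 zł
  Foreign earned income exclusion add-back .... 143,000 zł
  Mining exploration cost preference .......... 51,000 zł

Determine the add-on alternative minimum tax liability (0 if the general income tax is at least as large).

Alternative minimum tax:
  Adjusted income: 481,000 zł + 20,000 zł + 143,000 zł + 51,000 zł = 695,000 zł
  Less exemption 67,000 zł → base 628,000 zł
  628,000 zł × 11% = 69,080 zł

General income tax:
  258,000 zł × 7% = 18,060 zł
  223,000 zł × 18% = 40,140 zł
  → 58,200 zł

Excess of alternative minimum tax over general income tax: 69,080 zł − 58,200 zł = 10,880 zł.

10,880 zł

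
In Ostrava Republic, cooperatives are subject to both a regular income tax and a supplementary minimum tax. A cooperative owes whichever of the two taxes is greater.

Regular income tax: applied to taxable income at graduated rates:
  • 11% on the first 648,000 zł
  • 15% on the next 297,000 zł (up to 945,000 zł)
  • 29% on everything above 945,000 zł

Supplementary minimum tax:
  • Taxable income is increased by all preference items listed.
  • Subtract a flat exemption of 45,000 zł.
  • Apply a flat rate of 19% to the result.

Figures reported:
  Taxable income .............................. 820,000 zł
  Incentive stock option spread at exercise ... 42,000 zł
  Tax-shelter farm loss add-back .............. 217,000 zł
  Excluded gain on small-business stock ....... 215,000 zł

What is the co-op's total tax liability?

Regular income tax:
  648,000 zł × 11% = 71,280 zł
  172,000 zł × 15% = 25,800 zł
  → 97,080 zł

Supplementary minimum tax:
  Adjusted income: 820,000 zł + 42,000 zł + 217,000 zł + 215,000 zł = 1,294,000 zł
  Less exemption 45,000 zł → base 1,249,000 zł
  1,249,000 zł × 19% = 237,310 zł

237,310 zł > 97,080 zł, so the supplementary minimum tax is the binding amount.

237,310 zł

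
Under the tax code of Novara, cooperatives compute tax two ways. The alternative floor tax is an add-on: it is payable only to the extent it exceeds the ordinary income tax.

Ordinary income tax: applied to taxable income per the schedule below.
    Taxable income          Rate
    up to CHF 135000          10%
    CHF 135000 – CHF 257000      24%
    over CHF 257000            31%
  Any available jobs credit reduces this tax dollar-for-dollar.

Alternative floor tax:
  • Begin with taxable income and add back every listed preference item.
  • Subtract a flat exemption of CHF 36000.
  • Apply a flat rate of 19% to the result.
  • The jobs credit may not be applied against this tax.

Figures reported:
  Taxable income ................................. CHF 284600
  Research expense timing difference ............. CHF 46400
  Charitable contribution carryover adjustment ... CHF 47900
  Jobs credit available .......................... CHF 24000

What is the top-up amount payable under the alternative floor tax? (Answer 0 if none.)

Alternative floor tax:
  Adjusted income: CHF 284600 + CHF 46400 + CHF 47900 = CHF 378900
  Less exemption CHF 36000 → base CHF 342900
  CHF 342900 × 19% = CHF 65151

Ordinary income tax:
  CHF 135000 × 10% = CHF 13500
  CHF 122000 × 24% = CHF 29280
  CHF 27600 × 31% = CHF 8556
  → CHF 51336
  Less jobs credit CHF 24000 → CHF 27336

Excess of alternative floor tax over ordinary income tax: CHF 65151 − CHF 27336 = CHF 37815.

CHF 37815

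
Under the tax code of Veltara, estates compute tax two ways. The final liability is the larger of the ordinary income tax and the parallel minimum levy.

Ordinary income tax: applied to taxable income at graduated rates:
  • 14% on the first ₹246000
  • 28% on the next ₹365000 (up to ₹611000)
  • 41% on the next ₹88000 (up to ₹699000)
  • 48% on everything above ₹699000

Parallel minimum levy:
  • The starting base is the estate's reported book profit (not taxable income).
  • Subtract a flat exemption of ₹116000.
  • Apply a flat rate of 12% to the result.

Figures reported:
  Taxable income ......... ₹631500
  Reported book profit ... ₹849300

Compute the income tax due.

₹145045

Parallel minimum levy:
  Base (reported book profit): ₹849300
  Less exemption ₹116000 → base ₹733300
  ₹733300 × 12% = ₹87996

Ordinary income tax:
  ₹246000 × 14% = ₹34440
  ₹365000 × 28% = ₹102200
  ₹20500 × 41% = ₹8405
  → ₹145045

₹145045 > ₹87996, so the ordinary income tax governs.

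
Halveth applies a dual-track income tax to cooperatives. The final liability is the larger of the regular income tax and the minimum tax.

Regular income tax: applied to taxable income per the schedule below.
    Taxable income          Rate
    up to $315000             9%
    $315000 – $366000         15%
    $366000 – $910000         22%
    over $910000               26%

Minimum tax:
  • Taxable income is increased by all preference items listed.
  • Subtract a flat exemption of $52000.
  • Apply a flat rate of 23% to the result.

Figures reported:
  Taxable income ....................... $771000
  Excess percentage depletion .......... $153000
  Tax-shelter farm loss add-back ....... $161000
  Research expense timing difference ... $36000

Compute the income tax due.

Minimum tax:
  Adjusted income: $771000 + $153000 + $161000 + $36000 = $1121000
  Less exemption $52000 → base $1069000
  $1069000 × 23% = $245870

Regular income tax:
  $315000 × 9% = $28350
  $51000 × 15% = $7650
  $405000 × 22% = $89100
  → $125100

$245870 > $125100, so the minimum tax is the binding amount.

$245870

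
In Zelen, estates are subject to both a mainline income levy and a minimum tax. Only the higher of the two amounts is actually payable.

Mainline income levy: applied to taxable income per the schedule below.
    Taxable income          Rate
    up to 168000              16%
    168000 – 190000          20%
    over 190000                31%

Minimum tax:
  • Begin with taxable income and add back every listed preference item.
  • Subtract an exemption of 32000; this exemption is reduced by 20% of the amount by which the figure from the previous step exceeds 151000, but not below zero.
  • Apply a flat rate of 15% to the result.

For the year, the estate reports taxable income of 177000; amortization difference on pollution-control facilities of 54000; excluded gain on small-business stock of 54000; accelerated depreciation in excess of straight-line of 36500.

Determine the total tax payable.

Minimum tax:
  Adjusted income: 177000 + 54000 + 54000 + 36500 = 321500
  Exemption: 20% × (321500 − 151000) = 34100 ≥ 32000, so the exemption is fully phased out
  Base: 321500 − 0 = 321500
  321500 × 15% = 48225

Mainline income levy:
  168000 × 16% = 26880
  9000 × 20% = 1800
  → 28680

48225 > 28680, so the minimum tax is the binding amount.

48225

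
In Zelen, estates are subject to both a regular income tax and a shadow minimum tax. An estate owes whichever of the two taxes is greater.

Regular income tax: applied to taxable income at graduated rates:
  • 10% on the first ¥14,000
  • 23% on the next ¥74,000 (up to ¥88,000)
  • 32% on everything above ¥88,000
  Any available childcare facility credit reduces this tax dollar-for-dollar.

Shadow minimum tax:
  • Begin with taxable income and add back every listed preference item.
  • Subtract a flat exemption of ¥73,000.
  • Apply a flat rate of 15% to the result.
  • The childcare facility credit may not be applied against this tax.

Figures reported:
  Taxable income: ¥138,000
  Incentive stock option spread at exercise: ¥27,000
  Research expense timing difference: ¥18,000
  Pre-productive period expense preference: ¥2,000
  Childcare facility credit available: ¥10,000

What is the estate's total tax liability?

¥24,420

Shadow minimum tax:
  Adjusted income: ¥138,000 + ¥27,000 + ¥18,000 + ¥2,000 = ¥185,000
  Less exemption ¥73,000 → base ¥112,000
  ¥112,000 × 15% = ¥16,800

Regular income tax:
  ¥14,000 × 10% = ¥1,400
  ¥74,000 × 23% = ¥17,020
  ¥50,000 × 32% = ¥16,000
  → ¥34,420
  Less childcare facility credit ¥10,000 → ¥24,420

¥24,420 > ¥16,800, so the regular income tax governs.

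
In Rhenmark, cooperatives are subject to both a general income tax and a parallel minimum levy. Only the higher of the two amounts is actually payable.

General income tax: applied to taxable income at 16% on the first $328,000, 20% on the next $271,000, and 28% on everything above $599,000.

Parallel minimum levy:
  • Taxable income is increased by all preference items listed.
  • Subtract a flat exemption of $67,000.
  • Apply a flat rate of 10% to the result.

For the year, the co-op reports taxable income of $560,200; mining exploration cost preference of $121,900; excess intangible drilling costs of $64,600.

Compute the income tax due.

General income tax:
  $328,000 × 16% = $52,480
  $232,200 × 20% = $46,440
  → $98,920

Parallel minimum levy:
  Adjusted income: $560,200 + $121,900 + $64,600 = $746,700
  Less exemption $67,000 → base $679,700
  $679,700 × 10% = $67,970

$98,920 > $67,970, so the general income tax governs.

$98,920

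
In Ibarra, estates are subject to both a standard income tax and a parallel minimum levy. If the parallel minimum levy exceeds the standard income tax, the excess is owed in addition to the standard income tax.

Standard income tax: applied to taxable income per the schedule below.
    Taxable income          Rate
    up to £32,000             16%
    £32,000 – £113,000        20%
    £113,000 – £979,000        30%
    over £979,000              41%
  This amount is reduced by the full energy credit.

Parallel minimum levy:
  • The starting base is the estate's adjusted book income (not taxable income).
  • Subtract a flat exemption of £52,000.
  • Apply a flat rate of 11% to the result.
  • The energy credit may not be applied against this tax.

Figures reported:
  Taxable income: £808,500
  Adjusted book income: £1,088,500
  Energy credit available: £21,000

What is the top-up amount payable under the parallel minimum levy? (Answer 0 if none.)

Standard income tax:
  £32,000 × 16% = £5,120
  £81,000 × 20% = £16,200
  £695,500 × 30% = £208,650
  → £229,970
  Less energy credit £21,000 → £208,970

Parallel minimum levy:
  Base (adjusted book income): £1,088,500
  Less exemption £52,000 → base £1,036,500
  £1,036,500 × 11% = £114,015

£114,015 ≤ £208,970, so no add-on is due.

£0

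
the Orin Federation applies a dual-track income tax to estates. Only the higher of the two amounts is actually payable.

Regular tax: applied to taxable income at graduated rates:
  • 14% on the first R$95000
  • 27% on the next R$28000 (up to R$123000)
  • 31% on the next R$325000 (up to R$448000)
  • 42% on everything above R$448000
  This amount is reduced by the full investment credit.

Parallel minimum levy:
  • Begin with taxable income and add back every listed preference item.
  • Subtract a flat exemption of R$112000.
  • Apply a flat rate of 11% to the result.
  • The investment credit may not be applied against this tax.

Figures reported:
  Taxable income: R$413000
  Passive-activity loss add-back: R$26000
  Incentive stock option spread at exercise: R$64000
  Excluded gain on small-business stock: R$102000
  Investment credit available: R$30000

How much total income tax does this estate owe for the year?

Regular tax:
  R$95000 × 14% = R$13300
  R$28000 × 27% = R$7560
  R$290000 × 31% = R$89900
  → R$110760
  Less investment credit R$30000 → R$80760

Parallel minimum levy:
  Adjusted income: R$413000 + R$26000 + R$64000 + R$102000 = R$605000
  Less exemption R$112000 → base R$493000
  R$493000 × 11% = R$54230

R$80760 > R$54230, so the regular tax governs.

R$80760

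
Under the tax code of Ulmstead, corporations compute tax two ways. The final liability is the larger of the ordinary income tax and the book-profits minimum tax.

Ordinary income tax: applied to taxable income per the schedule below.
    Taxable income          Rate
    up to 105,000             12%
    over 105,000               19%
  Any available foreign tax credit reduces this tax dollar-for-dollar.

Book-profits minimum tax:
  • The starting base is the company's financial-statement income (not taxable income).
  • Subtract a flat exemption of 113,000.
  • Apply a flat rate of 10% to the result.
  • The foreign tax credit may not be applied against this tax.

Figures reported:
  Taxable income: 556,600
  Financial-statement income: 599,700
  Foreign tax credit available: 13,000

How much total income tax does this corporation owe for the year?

Book-profits minimum tax:
  Base (financial-statement income): 599,700
  Less exemption 113,000 → base 486,700
  486,700 × 10% = 48,670

Ordinary income tax:
  105,000 × 12% = 12,600
  451,600 × 19% = 85,804
  → 98,404
  Less foreign tax credit 13,000 → 85,404

85,404 > 48,670, so the ordinary income tax governs.

85,404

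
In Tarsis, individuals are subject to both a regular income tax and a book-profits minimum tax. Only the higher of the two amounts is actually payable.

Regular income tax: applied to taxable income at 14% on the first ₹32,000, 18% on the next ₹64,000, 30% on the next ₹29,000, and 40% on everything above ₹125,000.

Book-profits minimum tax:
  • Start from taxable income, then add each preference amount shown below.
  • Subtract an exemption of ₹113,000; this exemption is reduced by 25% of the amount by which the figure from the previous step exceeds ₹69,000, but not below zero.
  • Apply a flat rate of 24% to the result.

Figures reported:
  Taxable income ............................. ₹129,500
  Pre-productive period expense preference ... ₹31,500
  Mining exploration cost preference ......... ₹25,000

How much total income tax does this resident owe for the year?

Book-profits minimum tax:
  Adjusted income: ₹129,500 + ₹31,500 + ₹25,000 = ₹186,000
  Exemption: ₹113,000 − 25% × (₹186,000 − ₹69,000) = ₹113,000 − ₹29,250 = ₹83,750
  Base: ₹186,000 − ₹83,750 = ₹102,250
  ₹102,250 × 24% = ₹24,540

Regular income tax:
  ₹32,000 × 14% = ₹4,480
  ₹64,000 × 18% = ₹11,520
  ₹29,000 × 30% = ₹8,700
  ₹4,500 × 40% = ₹1,800
  → ₹26,500

₹26,500 > ₹24,540, so the regular income tax governs.

₹26,500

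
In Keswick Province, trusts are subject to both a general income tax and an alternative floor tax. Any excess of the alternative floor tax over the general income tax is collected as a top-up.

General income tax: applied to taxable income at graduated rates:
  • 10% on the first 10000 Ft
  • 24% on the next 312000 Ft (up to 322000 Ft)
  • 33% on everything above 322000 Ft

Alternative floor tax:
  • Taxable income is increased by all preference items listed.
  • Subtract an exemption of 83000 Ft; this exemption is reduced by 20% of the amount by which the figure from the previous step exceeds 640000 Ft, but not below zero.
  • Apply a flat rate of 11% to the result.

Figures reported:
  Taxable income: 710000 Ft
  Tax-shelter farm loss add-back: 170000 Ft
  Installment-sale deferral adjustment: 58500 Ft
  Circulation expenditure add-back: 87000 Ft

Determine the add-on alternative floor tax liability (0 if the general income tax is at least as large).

General income tax:
  10000 Ft × 10% = 1000 Ft
  312000 Ft × 24% = 74880 Ft
  388000 Ft × 33% = 128040 Ft
  → 203920 Ft

Alternative floor tax:
  Adjusted income: 710000 Ft + 170000 Ft + 58500 Ft + 87000 Ft = 1025500 Ft
  Exemption: 83000 Ft − 20% × (1025500 Ft − 640000 Ft) = 83000 Ft − 77100 Ft = 5900 Ft
  Base: 1025500 Ft − 5900 Ft = 1019600 Ft
  1019600 Ft × 11% = 112156 Ft

112156 Ft ≤ 203920 Ft, so no add-on is due.

0 Ft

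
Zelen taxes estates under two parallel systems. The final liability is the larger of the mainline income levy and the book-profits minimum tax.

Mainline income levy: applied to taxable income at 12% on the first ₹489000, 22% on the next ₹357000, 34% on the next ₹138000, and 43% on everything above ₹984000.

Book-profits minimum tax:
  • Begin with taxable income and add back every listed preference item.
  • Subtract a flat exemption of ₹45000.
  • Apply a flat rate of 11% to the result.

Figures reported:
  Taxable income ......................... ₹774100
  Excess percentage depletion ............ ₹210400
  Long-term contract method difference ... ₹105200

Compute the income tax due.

₹121402

Mainline income levy:
  ₹489000 × 12% = ₹58680
  ₹285100 × 22% = ₹62722
  → ₹121402

Book-profits minimum tax:
  Adjusted income: ₹774100 + ₹210400 + ₹105200 = ₹1089700
  Less exemption ₹45000 → base ₹1044700
  ₹1044700 × 11% = ₹114917

₹121402 > ₹114917, so the mainline income levy governs.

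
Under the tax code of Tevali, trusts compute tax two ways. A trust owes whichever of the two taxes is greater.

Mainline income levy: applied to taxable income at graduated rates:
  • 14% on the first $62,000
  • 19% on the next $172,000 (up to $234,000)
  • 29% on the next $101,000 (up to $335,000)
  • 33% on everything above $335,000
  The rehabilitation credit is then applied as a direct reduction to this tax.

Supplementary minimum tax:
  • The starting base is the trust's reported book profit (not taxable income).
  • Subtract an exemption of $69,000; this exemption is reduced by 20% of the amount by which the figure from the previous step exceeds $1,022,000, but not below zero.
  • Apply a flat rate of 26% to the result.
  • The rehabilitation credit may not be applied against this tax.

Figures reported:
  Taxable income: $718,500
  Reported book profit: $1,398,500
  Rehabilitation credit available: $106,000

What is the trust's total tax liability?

$363,610

Supplementary minimum tax:
  Base (reported book profit): $1,398,500
  Exemption: 20% × ($1,398,500 − $1,022,000) = $75,300 ≥ $69,000, so the exemption is fully phased out
  Base: $1,398,500 − $0 = $1,398,500
  $1,398,500 × 26% = $363,610

Mainline income levy:
  $62,000 × 14% = $8,680
  $172,000 × 19% = $32,680
  $101,000 × 29% = $29,290
  $383,500 × 33% = $126,555
  → $197,205
  Less rehabilitation credit $106,000 → $91,205

$363,610 > $91,205, so the supplementary minimum tax is the binding amount.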